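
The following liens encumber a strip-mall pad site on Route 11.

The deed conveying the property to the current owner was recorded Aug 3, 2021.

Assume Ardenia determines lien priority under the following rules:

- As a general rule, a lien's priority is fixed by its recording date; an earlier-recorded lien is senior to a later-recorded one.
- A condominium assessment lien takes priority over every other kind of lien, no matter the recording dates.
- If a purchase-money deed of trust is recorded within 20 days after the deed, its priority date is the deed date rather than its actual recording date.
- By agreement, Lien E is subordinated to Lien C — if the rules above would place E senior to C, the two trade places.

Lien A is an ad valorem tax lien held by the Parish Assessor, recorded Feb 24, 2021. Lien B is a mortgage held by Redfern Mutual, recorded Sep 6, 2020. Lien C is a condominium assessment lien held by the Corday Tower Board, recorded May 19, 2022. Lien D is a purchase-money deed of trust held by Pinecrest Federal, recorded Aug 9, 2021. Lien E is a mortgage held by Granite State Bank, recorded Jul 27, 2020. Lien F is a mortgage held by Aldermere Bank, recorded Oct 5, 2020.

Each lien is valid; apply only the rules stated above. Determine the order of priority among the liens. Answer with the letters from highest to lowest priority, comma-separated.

C, E, B, F, A, D

Adjusting effective dates: D's effective date is the deed date, Aug 3, 2021.
C is a condominium assessment lien, so it outranks all other liens regardless of date.
The other liens, earliest effective date first: E (Jul 27, 2020), B (Sep 6, 2020), F (Oct 5, 2020), A (Feb 24, 2021), D (Aug 3, 2021).
Since E is not senior to C, the subordination leaves the order unchanged.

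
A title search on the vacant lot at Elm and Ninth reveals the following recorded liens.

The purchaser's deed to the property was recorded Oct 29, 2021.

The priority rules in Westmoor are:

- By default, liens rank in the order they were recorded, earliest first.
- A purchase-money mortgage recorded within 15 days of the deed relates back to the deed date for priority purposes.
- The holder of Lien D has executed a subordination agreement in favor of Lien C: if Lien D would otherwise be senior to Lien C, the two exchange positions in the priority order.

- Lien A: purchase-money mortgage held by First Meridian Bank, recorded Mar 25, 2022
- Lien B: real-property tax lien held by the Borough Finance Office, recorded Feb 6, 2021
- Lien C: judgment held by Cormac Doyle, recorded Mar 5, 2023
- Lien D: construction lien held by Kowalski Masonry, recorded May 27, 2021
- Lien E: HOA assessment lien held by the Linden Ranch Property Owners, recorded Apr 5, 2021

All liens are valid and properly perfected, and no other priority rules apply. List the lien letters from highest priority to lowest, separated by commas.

B, E, C, A, D

First, effective dates: A was recorded 147 days after the deed — beyond 15 days — so no relation-back applies.
Sorted by effective date: B (Feb 6, 2021), E (Apr 5, 2021), D (May 27, 2021), A (Mar 25, 2022), C (Mar 5, 2023).
Because D would otherwise rank above C, the subordination swaps them.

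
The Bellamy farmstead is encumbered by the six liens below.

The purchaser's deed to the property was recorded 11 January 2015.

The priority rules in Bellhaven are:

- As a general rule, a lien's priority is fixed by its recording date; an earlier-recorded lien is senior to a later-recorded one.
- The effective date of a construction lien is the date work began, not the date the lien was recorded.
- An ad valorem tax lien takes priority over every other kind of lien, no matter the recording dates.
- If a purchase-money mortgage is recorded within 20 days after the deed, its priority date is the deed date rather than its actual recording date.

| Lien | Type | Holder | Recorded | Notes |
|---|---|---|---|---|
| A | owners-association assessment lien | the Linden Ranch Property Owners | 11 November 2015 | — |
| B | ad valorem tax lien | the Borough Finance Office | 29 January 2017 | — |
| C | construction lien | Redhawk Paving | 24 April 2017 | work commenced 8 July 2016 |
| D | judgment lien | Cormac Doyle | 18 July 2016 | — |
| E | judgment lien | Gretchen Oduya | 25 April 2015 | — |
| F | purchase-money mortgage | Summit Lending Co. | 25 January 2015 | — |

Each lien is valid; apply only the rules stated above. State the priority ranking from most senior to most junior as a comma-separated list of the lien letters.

Effective dates after the stated exceptions: C relates back to 8 July 2016 (work commenced); F relates back to the deed date 11 January 2015.
B is an ad valorem tax lien, so it outranks all other liens regardless of date.
Ordering the rest by effective date: F (11 January 2015), E (25 April 2015), A (11 November 2015), C (8 July 2016), D (18 July 2016).

B, F, E, A, C, D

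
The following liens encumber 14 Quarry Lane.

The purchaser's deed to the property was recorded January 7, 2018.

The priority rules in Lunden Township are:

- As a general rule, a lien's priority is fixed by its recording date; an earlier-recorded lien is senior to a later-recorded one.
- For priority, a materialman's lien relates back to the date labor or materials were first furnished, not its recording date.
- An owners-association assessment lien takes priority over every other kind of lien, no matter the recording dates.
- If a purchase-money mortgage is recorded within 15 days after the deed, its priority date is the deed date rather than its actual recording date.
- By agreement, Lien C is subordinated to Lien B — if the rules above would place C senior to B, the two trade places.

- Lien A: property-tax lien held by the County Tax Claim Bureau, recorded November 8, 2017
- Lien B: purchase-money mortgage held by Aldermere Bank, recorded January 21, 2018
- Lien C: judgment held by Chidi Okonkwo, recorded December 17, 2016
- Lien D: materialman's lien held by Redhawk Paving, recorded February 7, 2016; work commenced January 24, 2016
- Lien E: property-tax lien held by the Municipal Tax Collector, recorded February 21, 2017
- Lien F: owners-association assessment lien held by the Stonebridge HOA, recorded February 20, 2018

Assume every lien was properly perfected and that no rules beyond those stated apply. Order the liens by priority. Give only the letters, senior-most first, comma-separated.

First, effective dates: B relates back to the deed date January 7, 2018; D relates back to January 24, 2016 (work commenced).
As an owners-association assessment lien, F is senior to every other lien.
Ordering the rest by effective date: D (January 24, 2016), C (December 17, 2016), E (February 21, 2017), A (November 8, 2017), B (January 7, 2018).
Because C would otherwise rank above B, the subordination swaps them.

F, D, B, E, A, C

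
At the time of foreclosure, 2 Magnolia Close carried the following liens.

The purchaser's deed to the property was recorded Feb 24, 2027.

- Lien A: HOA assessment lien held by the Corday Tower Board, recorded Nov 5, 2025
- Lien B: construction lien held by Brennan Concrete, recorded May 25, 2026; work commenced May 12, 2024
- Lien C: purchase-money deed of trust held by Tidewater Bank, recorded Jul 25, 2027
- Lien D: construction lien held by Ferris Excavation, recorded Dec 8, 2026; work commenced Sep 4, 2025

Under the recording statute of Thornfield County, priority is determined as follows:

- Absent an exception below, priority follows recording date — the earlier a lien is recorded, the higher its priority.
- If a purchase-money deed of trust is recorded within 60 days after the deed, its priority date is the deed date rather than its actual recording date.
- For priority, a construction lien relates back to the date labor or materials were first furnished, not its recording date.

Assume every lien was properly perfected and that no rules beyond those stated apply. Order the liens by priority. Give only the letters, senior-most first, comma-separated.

B, D, A, C

Adjusting effective dates: B's effective date is May 12, 2024, when work began; C missed the 60-day window (151 days after the deed), so its recording date stands; D relates back to Sep 4, 2025 (work commenced).
By effective date: B (May 12, 2024), D (Sep 4, 2025), A (Nov 5, 2025), C (Jul 25, 2027).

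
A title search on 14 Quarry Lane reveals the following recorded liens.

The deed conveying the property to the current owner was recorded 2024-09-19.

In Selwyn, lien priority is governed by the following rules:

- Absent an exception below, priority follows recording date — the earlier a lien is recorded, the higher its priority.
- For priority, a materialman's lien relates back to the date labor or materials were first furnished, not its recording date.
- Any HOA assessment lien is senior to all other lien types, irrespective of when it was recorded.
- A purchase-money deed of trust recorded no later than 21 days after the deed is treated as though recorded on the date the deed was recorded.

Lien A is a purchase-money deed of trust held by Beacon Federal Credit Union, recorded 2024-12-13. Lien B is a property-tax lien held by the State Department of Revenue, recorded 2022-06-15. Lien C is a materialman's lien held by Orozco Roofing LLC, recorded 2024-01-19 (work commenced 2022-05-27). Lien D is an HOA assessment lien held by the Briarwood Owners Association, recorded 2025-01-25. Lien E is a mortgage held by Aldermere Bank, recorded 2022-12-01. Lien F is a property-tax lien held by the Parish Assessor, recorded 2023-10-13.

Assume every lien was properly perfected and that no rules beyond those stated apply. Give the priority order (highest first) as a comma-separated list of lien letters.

D, C, B, E, F, A

Effective dates after the stated exceptions: A missed the 21-day window (85 days after the deed), so its recording date stands; C relates back to 2022-05-27 (work commenced).
D, as an HOA assessment lien, has superpriority and ranks first.
Among the remaining liens, by effective date: C (2022-05-27), B (2022-06-15), E (2022-12-01), F (2023-10-13), A (2024-12-13).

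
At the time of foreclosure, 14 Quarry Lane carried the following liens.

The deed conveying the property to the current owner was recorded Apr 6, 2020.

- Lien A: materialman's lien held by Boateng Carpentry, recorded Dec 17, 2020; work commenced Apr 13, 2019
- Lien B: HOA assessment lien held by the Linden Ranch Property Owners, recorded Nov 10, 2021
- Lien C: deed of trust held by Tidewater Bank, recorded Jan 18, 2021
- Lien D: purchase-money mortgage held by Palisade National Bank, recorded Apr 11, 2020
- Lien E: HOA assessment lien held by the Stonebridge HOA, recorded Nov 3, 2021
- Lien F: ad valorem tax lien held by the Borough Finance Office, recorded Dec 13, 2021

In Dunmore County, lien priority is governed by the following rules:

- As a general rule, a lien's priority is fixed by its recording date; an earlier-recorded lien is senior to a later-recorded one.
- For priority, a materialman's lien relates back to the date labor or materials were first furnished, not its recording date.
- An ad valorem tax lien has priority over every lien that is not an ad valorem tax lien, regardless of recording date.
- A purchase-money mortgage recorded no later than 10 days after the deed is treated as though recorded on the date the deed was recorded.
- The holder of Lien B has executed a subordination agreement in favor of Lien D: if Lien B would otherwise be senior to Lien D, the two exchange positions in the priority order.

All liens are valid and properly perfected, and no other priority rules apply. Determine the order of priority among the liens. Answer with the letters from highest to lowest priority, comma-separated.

First, effective dates: A's effective date is Apr 13, 2019, when work began; D was recorded within the 10-day window, so its effective date is the deed date Apr 6, 2020.
F is an ad valorem tax lien, so it outranks all other liens regardless of date.
Among the remaining liens, by effective date: A (Apr 13, 2019), D (Apr 6, 2020), C (Jan 18, 2021), E (Nov 3, 2021), B (Nov 10, 2021).
B already ranks below D; the subordination has no effect.

F, A, D, C, E, B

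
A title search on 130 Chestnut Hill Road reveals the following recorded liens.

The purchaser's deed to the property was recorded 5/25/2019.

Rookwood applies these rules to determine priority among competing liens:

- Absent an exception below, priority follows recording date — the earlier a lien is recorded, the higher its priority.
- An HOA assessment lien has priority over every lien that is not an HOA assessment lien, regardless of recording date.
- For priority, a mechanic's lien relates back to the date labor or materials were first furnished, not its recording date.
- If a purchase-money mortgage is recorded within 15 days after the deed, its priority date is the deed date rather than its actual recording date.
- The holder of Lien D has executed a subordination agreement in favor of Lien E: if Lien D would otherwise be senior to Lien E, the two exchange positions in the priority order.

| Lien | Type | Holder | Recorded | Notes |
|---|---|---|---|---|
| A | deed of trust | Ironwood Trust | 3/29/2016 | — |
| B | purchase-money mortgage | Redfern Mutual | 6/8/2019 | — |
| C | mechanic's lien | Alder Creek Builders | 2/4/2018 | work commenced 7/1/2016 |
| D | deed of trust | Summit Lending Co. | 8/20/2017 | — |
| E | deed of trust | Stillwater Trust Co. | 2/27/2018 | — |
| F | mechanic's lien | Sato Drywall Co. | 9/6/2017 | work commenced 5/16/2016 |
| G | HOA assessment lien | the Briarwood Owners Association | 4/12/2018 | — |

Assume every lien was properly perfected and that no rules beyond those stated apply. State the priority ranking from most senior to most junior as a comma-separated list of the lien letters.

Adjusting effective dates: B was recorded within the 15-day window, so its effective date is the deed date 5/25/2019; C's effective date is 7/1/2016, when work began; F's effective date is 5/16/2016, when work began.
G is an HOA assessment lien and takes priority over every other lien.
Among the remaining liens, by effective date: A (3/29/2016), F (5/16/2016), C (7/1/2016), D (8/20/2017), E (2/27/2018), B (5/25/2019).
D would otherwise be senior to E, so under the subordination agreement D and E exchange positions.

G, A, F, C, E, D, B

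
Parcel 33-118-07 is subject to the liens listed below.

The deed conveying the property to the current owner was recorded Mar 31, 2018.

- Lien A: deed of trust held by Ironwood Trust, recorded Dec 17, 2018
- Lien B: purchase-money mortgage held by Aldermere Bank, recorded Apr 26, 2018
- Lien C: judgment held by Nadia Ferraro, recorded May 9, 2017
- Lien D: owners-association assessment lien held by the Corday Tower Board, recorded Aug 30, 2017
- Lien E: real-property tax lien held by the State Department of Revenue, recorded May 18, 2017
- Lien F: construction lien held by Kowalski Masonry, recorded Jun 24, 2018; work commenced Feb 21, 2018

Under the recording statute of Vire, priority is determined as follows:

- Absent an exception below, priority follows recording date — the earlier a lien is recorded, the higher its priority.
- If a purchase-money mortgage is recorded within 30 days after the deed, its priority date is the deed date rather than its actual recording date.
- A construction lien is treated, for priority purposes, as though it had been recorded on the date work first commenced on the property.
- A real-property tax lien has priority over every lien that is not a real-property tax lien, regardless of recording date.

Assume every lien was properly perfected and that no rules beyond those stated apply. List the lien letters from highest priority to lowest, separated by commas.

E, C, D, F, B, A

First, effective dates: B was recorded within the 30-day window, so its effective date is the deed date Mar 31, 2018; F is treated as recorded Feb 21, 2018, the work-commencement date.
E is a real-property tax lien and takes priority over every other lien.
Ordering the rest by effective date: C (May 9, 2017), D (Aug 30, 2017), F (Feb 21, 2018), B (Mar 31, 2018), A (Dec 17, 2018).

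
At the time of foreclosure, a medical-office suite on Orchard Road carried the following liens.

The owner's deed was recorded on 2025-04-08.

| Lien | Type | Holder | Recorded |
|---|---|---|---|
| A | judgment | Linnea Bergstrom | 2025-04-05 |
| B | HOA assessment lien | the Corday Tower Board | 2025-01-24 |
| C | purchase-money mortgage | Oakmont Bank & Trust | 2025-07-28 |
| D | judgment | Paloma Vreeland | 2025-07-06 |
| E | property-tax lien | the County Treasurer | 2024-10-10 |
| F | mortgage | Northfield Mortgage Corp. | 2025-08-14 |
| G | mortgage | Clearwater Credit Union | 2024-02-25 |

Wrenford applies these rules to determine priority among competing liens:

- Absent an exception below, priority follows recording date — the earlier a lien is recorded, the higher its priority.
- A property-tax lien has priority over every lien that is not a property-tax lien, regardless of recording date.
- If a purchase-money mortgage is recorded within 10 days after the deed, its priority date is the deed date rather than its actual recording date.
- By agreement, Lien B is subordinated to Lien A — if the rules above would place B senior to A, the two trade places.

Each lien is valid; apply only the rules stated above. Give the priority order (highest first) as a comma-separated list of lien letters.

Effective dates after the stated exceptions: C missed the 10-day window (111 days after the deed), so its recording date stands.
E is a property-tax lien and takes priority over every other lien.
The other liens, earliest effective date first: G (2024-02-25), B (2025-01-24), A (2025-04-05), D (2025-07-06), C (2025-07-28), F (2025-08-14).
Because B would otherwise rank above A, the subordination swaps them.

E, G, A, B, D, C, F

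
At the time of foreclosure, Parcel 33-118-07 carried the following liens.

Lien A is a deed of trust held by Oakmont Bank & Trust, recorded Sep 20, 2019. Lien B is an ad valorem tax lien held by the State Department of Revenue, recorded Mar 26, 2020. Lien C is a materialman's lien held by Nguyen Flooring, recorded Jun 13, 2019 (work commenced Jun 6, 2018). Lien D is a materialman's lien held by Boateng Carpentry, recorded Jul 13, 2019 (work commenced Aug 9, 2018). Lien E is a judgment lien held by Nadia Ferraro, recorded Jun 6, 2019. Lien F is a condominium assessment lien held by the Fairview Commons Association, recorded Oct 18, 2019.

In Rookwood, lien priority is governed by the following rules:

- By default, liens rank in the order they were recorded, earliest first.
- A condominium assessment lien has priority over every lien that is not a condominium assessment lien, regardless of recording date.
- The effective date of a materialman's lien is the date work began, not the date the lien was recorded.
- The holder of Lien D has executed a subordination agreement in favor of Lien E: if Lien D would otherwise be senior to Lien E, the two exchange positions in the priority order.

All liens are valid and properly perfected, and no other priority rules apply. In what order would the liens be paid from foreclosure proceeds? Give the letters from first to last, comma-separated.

First, effective dates: C is treated as recorded Jun 6, 2018, the work-commencement date; D is treated as recorded Aug 9, 2018, the work-commencement date.
F is a condominium assessment lien and takes priority over every other lien.
Remaining liens by effective date: C (Jun 6, 2018), D (Aug 9, 2018), E (Jun 6, 2019), A (Sep 20, 2019), B (Mar 26, 2020).
D is senior to E before the subordination, so the two trade places.

F, C, E, D, A, B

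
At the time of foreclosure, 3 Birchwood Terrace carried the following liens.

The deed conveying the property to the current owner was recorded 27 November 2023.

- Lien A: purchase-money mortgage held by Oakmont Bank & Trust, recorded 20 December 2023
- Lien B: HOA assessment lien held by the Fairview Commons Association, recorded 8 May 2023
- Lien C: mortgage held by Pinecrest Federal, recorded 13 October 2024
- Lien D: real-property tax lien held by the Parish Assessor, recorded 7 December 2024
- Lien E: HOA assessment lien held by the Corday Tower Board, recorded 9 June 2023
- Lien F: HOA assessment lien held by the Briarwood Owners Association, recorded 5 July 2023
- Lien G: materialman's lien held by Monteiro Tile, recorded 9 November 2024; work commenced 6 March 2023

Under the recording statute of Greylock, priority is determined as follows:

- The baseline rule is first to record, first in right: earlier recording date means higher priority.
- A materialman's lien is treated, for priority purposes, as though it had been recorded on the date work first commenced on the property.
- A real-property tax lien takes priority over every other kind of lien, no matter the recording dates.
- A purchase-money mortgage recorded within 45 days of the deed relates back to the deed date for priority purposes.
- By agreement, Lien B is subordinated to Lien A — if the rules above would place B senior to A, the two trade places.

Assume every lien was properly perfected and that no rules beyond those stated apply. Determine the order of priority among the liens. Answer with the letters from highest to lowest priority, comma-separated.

Effective dates: A relates back to the deed date 27 November 2023; G relates back to 6 March 2023 (work commenced).
As a real-property tax lien, D is senior to every other lien.
Remaining liens by effective date: G (6 March 2023), B (8 May 2023), E (9 June 2023), F (5 July 2023), A (27 November 2023), C (13 October 2024).
Because B would otherwise rank above A, the subordination swaps them.

D, G, A, E, F, B, C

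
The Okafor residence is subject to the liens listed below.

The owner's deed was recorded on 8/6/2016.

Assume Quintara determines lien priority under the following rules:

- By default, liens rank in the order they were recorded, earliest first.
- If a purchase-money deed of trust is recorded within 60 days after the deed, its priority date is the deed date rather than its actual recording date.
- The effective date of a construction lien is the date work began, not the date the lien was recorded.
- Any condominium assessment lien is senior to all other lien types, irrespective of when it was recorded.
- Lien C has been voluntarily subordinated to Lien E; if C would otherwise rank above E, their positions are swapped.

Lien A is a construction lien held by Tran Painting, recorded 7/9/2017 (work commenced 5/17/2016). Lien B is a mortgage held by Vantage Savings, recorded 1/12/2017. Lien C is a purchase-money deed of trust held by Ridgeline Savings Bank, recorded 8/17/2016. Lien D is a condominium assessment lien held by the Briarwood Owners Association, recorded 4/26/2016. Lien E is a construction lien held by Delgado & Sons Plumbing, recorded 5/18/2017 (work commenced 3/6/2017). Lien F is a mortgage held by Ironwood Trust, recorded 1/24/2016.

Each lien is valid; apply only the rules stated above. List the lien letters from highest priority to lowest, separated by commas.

Adjusting effective dates: A relates back to 5/17/2016 (work commenced); C's effective date is the deed date, 8/6/2016; E is treated as recorded 3/6/2017, the work-commencement date.
D is a condominium assessment lien and takes priority over every other lien.
Remaining liens by effective date: F (1/24/2016), A (5/17/2016), C (8/6/2016), B (1/12/2017), E (3/6/2017).
C is senior to E before the subordination, so the two trade places.

D, F, A, E, B, C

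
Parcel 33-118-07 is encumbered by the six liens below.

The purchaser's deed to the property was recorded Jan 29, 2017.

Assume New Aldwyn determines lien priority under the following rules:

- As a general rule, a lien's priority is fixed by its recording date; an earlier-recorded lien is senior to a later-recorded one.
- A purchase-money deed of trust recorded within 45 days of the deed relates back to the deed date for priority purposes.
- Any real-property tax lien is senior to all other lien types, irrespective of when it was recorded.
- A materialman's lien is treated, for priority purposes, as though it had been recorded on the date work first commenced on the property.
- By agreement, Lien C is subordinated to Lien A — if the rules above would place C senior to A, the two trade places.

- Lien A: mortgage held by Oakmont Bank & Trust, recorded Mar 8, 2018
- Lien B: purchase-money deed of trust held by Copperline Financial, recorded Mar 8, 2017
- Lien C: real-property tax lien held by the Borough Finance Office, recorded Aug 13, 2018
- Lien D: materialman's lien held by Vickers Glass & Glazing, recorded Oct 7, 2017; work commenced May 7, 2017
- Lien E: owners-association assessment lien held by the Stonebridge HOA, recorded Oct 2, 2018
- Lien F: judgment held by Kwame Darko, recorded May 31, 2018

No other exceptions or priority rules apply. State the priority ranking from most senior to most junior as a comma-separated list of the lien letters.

A, B, D, C, F, E

First, effective dates: B relates back to the deed date Jan 29, 2017; D is treated as recorded May 7, 2017, the work-commencement date.
C, as a real-property tax lien, has superpriority and ranks first.
Remaining liens by effective date: B (Jan 29, 2017), D (May 7, 2017), A (Mar 8, 2018), F (May 31, 2018), E (Oct 2, 2018).
Because C would otherwise rank above A, the subordination swaps them.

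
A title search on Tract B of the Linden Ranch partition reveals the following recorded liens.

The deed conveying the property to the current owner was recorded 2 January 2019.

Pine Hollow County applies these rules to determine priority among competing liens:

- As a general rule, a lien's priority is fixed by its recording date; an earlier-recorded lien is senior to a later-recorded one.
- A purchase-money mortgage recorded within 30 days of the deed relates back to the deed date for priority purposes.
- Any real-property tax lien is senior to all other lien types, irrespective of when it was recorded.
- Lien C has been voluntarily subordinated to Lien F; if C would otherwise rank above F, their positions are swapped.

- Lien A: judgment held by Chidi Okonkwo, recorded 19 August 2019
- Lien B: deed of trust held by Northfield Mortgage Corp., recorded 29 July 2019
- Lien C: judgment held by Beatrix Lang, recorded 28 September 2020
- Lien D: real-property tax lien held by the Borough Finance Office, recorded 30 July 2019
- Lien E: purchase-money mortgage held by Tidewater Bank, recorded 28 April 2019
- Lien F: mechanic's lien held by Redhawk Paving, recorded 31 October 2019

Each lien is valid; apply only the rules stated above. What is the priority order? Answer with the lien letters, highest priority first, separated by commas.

Effective dates: E was recorded 116 days after the deed — beyond 30 days — so no relation-back applies.
D is a real-property tax lien and takes priority over every other lien.
Ordering the rest by effective date: E (28 April 2019), B (29 July 2019), A (19 August 2019), F (31 October 2019), C (28 September 2020).
C is already junior to F, so the subordination agreement changes nothing.

D, E, B, A, F, C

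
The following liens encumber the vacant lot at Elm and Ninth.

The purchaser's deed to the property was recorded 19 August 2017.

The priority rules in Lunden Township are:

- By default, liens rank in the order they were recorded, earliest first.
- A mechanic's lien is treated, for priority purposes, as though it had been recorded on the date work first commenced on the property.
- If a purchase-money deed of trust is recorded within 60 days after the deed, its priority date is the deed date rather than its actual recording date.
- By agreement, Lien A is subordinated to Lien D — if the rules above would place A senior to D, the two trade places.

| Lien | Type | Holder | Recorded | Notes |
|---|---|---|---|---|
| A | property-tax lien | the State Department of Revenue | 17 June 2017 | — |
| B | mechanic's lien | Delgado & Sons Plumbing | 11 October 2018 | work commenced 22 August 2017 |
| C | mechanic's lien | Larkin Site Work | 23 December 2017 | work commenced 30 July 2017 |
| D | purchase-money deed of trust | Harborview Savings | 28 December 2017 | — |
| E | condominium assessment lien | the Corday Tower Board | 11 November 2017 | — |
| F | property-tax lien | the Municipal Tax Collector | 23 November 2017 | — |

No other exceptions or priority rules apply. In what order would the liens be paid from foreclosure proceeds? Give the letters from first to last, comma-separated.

D, C, B, E, F, A

First, effective dates: B's effective date is 22 August 2017, when work began; C relates back to 30 July 2017 (work commenced); D was recorded 131 days after the deed, outside the 60-day window, so it keeps its recording date.
By effective date: A (17 June 2017), C (30 July 2017), B (22 August 2017), E (11 November 2017), F (23 November 2017), D (28 December 2017).
The subordination applies — A was senior to D — so A and D swap.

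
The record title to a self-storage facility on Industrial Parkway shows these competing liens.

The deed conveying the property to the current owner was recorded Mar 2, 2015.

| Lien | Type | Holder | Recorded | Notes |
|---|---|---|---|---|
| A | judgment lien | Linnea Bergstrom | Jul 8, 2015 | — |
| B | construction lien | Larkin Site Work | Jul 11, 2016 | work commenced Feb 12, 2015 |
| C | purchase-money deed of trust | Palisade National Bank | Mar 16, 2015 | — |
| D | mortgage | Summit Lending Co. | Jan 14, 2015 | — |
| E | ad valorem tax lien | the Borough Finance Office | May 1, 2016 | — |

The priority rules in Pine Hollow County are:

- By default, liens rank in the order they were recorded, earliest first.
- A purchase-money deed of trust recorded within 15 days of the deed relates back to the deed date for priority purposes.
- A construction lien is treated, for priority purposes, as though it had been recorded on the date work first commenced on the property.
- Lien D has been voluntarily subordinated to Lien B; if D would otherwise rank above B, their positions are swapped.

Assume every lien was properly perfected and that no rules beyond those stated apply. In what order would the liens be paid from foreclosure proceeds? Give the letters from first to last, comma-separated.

B, D, C, A, E

Adjusting effective dates: B's effective date is Feb 12, 2015, when work began; C's effective date is the deed date, Mar 2, 2015.
By effective date: D (Jan 14, 2015), B (Feb 12, 2015), C (Mar 2, 2015), A (Jul 8, 2015), E (May 1, 2016).
Because D would otherwise rank above B, the subordination swaps them.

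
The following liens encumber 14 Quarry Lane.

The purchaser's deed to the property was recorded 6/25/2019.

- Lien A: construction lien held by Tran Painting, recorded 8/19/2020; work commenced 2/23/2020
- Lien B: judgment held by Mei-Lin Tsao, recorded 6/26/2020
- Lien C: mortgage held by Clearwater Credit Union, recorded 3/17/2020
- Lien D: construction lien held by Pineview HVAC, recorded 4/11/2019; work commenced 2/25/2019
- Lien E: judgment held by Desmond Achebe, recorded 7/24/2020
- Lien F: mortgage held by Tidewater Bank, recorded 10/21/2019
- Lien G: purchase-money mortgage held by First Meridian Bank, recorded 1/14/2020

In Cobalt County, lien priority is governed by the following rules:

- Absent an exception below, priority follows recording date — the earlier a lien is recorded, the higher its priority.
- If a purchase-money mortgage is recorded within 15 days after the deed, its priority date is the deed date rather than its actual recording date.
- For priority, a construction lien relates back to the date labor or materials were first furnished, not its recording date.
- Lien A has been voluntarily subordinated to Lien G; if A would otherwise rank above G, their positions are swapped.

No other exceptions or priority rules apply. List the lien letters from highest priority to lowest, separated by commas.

First, effective dates: A is treated as recorded 2/23/2020, the work-commencement date; D relates back to 2/25/2019 (work commenced); G was recorded 203 days after the deed, outside the 15-day window, so it keeps its recording date.
Ordering by effective date: D (2/25/2019), F (10/21/2019), G (1/14/2020), A (2/23/2020), C (3/17/2020), B (6/26/2020), E (7/24/2020).
A is already junior to G, so the subordination agreement changes nothing.

D, F, G, A, C, B, E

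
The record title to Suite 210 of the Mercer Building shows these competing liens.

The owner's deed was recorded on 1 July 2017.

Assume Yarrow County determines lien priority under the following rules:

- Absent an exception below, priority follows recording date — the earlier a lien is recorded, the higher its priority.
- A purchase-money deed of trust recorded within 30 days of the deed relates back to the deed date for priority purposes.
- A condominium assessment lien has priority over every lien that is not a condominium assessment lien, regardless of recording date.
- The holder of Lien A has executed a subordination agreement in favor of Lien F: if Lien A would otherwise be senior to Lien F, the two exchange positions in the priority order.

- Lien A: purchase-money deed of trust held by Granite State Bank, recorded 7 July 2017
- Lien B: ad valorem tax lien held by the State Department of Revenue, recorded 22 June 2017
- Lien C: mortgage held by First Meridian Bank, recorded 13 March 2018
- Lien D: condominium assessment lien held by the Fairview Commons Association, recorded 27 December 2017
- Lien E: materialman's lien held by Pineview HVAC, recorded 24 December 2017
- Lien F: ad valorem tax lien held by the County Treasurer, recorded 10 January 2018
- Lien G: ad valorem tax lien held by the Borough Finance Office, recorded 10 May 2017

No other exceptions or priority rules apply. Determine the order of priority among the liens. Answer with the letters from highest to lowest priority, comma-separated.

D, G, B, F, E, A, C

Adjusting effective dates: A was recorded within the 30-day window, so its effective date is the deed date 1 July 2017.
D, as a condominium assessment lien, has superpriority and ranks first.
Among the remaining liens, by effective date: G (10 May 2017), B (22 June 2017), A (1 July 2017), E (24 December 2017), F (10 January 2018), C (13 March 2018).
A is senior to F before the subordination, so the two trade places.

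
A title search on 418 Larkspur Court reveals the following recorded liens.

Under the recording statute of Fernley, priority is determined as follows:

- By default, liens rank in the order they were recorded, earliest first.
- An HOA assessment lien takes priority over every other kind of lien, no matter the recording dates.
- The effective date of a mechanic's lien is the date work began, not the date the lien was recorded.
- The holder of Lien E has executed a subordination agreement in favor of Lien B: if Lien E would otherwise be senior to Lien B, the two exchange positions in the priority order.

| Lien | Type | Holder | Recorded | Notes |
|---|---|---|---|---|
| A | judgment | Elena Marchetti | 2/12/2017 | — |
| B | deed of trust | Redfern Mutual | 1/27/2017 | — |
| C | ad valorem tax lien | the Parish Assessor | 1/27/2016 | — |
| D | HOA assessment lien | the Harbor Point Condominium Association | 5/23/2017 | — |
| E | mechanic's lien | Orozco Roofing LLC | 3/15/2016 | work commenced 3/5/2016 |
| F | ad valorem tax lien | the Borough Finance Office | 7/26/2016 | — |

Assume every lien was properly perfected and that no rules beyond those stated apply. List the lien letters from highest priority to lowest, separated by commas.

D, C, B, F, E, A

Effective dates after the stated exceptions: E's effective date is 3/5/2016, when work began.
As an HOA assessment lien, D is senior to every other lien.
Among the remaining liens, by effective date: C (1/27/2016), E (3/5/2016), F (7/26/2016), B (1/27/2017), A (2/12/2017).
E is senior to B before the subordination, so the two trade places.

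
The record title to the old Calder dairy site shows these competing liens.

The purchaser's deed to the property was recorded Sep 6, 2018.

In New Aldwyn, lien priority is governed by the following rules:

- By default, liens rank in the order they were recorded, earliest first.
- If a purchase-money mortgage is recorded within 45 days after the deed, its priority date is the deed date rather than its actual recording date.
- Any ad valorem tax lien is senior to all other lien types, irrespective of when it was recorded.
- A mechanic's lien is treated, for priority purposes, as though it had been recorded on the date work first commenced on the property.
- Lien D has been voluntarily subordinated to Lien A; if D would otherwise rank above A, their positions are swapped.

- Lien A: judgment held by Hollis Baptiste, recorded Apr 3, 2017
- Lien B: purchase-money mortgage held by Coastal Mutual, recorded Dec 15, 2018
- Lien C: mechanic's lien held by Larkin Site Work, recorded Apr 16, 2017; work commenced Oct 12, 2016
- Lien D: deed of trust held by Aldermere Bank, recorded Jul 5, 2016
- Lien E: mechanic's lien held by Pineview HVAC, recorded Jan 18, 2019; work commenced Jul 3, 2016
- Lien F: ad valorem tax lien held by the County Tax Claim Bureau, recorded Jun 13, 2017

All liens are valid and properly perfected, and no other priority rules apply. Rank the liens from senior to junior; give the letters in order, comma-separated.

Effective dates after the stated exceptions: B was recorded 100 days after the deed, outside the 45-day window, so it keeps its recording date; C relates back to Oct 12, 2016 (work commenced); E's effective date is Jul 3, 2016, when work began.
F is an ad valorem tax lien and takes priority over every other lien.
The other liens, earliest effective date first: E (Jul 3, 2016), D (Jul 5, 2016), C (Oct 12, 2016), A (Apr 3, 2017), B (Dec 15, 2018).
D would otherwise be senior to A, so under the subordination agreement D and A exchange positions.

F, E, A, C, D, B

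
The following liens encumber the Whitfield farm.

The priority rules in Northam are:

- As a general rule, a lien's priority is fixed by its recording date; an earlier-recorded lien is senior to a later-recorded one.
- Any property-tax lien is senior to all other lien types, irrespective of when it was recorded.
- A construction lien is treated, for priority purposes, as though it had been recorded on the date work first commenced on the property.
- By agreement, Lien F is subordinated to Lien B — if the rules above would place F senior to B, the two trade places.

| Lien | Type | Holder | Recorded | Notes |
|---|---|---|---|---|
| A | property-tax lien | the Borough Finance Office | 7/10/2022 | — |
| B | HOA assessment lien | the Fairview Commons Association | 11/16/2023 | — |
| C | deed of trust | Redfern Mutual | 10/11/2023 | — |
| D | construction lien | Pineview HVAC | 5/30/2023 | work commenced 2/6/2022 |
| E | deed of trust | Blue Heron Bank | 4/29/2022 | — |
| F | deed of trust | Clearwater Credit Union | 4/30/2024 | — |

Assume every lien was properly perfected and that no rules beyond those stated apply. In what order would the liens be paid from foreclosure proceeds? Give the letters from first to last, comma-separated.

A, D, E, C, B, F

Effective dates: D relates back to 2/6/2022 (work commenced).
A is a property-tax lien and takes priority over every other lien.
Among the remaining liens, by effective date: D (2/6/2022), E (4/29/2022), C (10/11/2023), B (11/16/2023), F (4/30/2024).
F already ranks below B; the subordination has no effect.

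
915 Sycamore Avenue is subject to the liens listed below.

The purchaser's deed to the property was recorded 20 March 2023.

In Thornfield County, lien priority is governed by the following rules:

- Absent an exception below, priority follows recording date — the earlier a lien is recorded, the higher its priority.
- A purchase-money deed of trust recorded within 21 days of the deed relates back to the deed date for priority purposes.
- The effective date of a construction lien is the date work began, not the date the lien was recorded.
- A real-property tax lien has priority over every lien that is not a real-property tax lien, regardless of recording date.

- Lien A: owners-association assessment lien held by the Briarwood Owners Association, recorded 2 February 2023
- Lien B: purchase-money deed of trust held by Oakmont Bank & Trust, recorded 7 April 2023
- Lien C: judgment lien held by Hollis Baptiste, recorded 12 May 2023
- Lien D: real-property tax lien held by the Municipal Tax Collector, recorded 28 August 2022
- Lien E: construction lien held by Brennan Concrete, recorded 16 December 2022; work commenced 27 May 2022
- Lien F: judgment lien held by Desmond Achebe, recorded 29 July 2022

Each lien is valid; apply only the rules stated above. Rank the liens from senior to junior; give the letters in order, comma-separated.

Adjusting effective dates: B was recorded within the 21-day window, so its effective date is the deed date 20 March 2023; E's effective date is 27 May 2022, when work began.
D, as a real-property tax lien, has superpriority and ranks first.
The other liens, earliest effective date first: E (27 May 2022), F (29 July 2022), A (2 February 2023), B (20 March 2023), C (12 May 2023).

D, E, F, A, B, C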